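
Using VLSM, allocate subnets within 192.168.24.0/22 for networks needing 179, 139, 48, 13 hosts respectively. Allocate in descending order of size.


179 hosts -> /24 (254 usable): 192.168.24.0/24
139 hosts -> /24 (254 usable): 192.168.25.0/24
48 hosts -> /26 (62 usable): 192.168.26.0/26
13 hosts -> /28 (14 usable): 192.168.26.64/28
Allocation: 192.168.24.0/24 (179 hosts, 254 usable); 192.168.25.0/24 (139 hosts, 254 usable); 192.168.26.0/26 (48 hosts, 62 usable); 192.168.26.64/28 (13 hosts, 14 usable)


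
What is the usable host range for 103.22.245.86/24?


Network: 103.22.245.0
Broadcast: 103.22.245.255
First usable = network + 1
Last usable = broadcast - 1
Range: 103.22.245.1 to 103.22.245.254


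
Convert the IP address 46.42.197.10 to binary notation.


46 = 00101110
42 = 00101010
197 = 11000101
10 = 00001010
Binary: 00101110.00101010.11000101.00001010


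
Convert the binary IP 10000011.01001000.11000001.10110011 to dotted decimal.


10000011 = 131
01001000 = 72
11000001 = 193
10110011 = 179
IP: 131.72.193.179


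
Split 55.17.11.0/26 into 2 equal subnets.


New prefix = 26 + 1 = 27
Each subnet has 32 addresses
  55.17.11.0/27
  55.17.11.32/27
Subnets: 55.17.11.0/27, 55.17.11.32/27


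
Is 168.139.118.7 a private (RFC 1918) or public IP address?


RFC 1918 private ranges:
  10.0.0.0/8 (10.0.0.0 - 10.255.255.255)
  172.16.0.0/12 (172.16.0.0 - 172.31.255.255)
  192.168.0.0/16 (192.168.0.0 - 192.168.255.255)
Public (not in any RFC 1918 range)


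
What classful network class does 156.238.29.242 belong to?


First octet: 156
Binary: 10011100
10xxxxxx -> Class B (128-191)
Class B, default mask 255.255.0.0 (/16)


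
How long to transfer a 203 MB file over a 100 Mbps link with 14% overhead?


Effective throughput = 100 * (1 - 14/100) = 86 Mbps
File size in Mb = 203 * 8 = 1624 Mb
Time = 1624 / 86
Time = 18.8837 seconds


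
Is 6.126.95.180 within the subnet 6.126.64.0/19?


Subnet network: 6.126.64.0
Test IP AND mask: 6.126.64.0
Yes, 6.126.95.180 is in 6.126.64.0/19


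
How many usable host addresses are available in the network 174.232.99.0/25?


Host bits = 32 - 25 = 7
Total addresses = 2^7 = 128
Usable = total - 2 (network and broadcast)
Usable hosts: 126


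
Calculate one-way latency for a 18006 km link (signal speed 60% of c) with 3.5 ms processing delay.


Speed = 0.6 * 3e5 km/s = 180000 km/s
Propagation delay = 18006 / 180000 = 0.1 s = 100.0333 ms
Processing delay = 3.5 ms
Total one-way latency = 103.5333 ms


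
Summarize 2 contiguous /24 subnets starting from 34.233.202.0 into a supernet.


Original prefix: /24
Number of subnets: 2 = 2^1
New prefix = 24 - 1 = 23
Supernet: 34.233.202.0/23


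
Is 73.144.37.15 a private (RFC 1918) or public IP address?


RFC 1918 private ranges:
  10.0.0.0/8 (10.0.0.0 - 10.255.255.255)
  172.16.0.0/12 (172.16.0.0 - 172.31.255.255)
  192.168.0.0/16 (192.168.0.0 - 192.168.255.255)
Public (not in any RFC 1918 range)


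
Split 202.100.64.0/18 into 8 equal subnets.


New prefix = 18 + 3 = 21
Each subnet has 2048 addresses
  202.100.64.0/21
  202.100.72.0/21
  202.100.80.0/21
  202.100.88.0/21
  202.100.96.0/21
  202.100.104.0/21
  202.100.112.0/21
  202.100.120.0/21
Subnets: 202.100.64.0/21, 202.100.72.0/21, 202.100.80.0/21, 202.100.88.0/21, 202.100.96.0/21, 202.100.104.0/21, 202.100.112.0/21, 202.100.120.0/21


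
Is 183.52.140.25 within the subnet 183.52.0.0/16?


Subnet network: 183.52.0.0
Test IP AND mask: 183.52.0.0
Yes, 183.52.140.25 is in 183.52.0.0/16


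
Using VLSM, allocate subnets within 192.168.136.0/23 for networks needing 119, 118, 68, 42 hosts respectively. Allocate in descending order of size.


119 hosts -> /25 (126 usable): 192.168.136.0/25
118 hosts -> /25 (126 usable): 192.168.136.128/25
68 hosts -> /25 (126 usable): 192.168.137.0/25
42 hosts -> /26 (62 usable): 192.168.137.128/26
Allocation: 192.168.136.0/25 (119 hosts, 126 usable); 192.168.136.128/25 (118 hosts, 126 usable); 192.168.137.0/25 (68 hosts, 126 usable); 192.168.137.128/26 (42 hosts, 62 usable)


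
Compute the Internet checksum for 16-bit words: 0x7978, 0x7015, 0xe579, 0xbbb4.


Sum all words (with carry folding):
+ 0x7978 = 0x7978
+ 0x7015 = 0xe98d
+ 0xe579 = 0xcf07
+ 0xbbb4 = 0x8abc
One's complement: ~0x8abc
Checksum = 0x7543


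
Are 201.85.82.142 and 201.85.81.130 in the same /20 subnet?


Mask: 255.255.240.0
201.85.82.142 AND mask = 201.85.80.0
201.85.81.130 AND mask = 201.85.80.0
Yes, same subnet (201.85.80.0)


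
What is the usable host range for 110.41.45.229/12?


Network: 110.32.0.0
Broadcast: 110.47.255.255
First usable = network + 1
Last usable = broadcast - 1
Range: 110.32.0.1 to 110.47.255.254


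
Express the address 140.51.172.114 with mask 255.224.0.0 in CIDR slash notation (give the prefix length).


Binary: 11111111.11100000.00000000.00000000
Count leading 1s
Prefix: /11


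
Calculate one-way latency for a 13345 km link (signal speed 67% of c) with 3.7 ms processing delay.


Speed = 0.67 * 3e5 km/s = 201000 km/s
Propagation delay = 13345 / 201000 = 0.0664 s = 66.393 ms
Processing delay = 3.7 ms
Total one-way latency = 70.093 ms


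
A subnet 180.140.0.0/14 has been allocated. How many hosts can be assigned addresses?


Host bits = 32 - 14 = 18
Total addresses = 2^18 = 262144
Usable = total - 2 (network and broadcast)
Usable hosts: 262142


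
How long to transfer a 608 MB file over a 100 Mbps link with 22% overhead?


Effective throughput = 100 * (1 - 22/100) = 78 Mbps
File size in Mb = 608 * 8 = 4864 Mb
Time = 4864 / 78
Time = 62.359 seconds


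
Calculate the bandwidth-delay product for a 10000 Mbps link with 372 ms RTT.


BDP = bandwidth * RTT
= 10000 Mbps * 372 ms
= 10000 * 1e6 * 372 / 1000 bits
= 3720000000 bits
= 465000000 bytes
= 454101.5625 KB
BDP = 3720000000 bits (465000000 bytes)


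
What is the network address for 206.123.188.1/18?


IP:   11001110.01111011.10111100.00000001
Mask: 11111111.11111111.11000000.00000000
AND operation:
Net:  11001110.01111011.10000000.00000000
Network: 206.123.128.0/18


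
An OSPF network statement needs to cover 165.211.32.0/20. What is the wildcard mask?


Subnet mask: 255.255.240.0
Wildcard = 255.255.255.255 - subnet mask
255 - 255 = 0
255 - 255 = 0
255 - 240 = 15
255 - 0 = 255
Wildcard: 0.0.15.255


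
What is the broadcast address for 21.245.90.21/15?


Network: 21.244.0.0/15
Host bits = 17
Set all host bits to 1:
Broadcast: 21.245.255.255


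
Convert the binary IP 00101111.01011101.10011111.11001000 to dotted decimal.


00101111 = 47
01011101 = 93
10011111 = 159
11001000 = 200
IP: 47.93.159.200


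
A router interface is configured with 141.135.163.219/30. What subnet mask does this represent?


/30 means 30 network bits, 2 host bits
Binary: 11111111111111111111111111111100
Mask: 255.255.255.252


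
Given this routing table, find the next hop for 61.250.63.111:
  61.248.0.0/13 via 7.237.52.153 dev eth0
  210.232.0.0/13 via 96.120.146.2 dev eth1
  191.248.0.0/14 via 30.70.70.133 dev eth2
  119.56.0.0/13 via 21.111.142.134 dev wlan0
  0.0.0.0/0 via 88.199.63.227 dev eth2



Longest prefix match for 61.250.63.111:
  /13 61.248.0.0: MATCH
  /13 210.232.0.0: no
  /14 191.248.0.0: no
  /13 119.56.0.0: no
  /0 0.0.0.0: MATCH
Selected: next-hop 7.237.52.153 via eth0 (matched /13)


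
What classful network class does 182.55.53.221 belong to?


First octet: 182
Binary: 10110110
10xxxxxx -> Class B (128-191)
Class B, default mask 255.255.0.0 (/16)


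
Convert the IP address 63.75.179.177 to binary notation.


63 = 00111111
75 = 01001011
179 = 10110011
177 = 10110001
Binary: 00111111.01001011.10110011.10110001


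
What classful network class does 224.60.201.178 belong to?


First octet: 224
Binary: 11100000
1110xxxx -> Class D (224-239)
Class D (multicast), default mask N/A


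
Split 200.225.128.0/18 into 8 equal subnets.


New prefix = 18 + 3 = 21
Each subnet has 2048 addresses
  200.225.128.0/21
  200.225.136.0/21
  200.225.144.0/21
  200.225.152.0/21
  200.225.160.0/21
  200.225.168.0/21
  200.225.176.0/21
  200.225.184.0/21
Subnets: 200.225.128.0/21, 200.225.136.0/21, 200.225.144.0/21, 200.225.152.0/21, 200.225.160.0/21, 200.225.168.0/21, 200.225.176.0/21, 200.225.184.0/21


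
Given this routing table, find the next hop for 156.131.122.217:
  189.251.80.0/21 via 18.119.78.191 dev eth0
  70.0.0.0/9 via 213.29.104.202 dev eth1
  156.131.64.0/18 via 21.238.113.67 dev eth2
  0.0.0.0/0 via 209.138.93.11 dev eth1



Longest prefix match for 156.131.122.217:
  /21 189.251.80.0: no
  /9 70.0.0.0: no
  /18 156.131.64.0: MATCH
  /0 0.0.0.0: MATCH
Selected: next-hop 21.238.113.67 via eth2 (matched /18)


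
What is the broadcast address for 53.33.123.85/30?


Network: 53.33.123.84/30
Host bits = 2
Set all host bits to 1:
Broadcast: 53.33.123.87


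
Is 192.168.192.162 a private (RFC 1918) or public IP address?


RFC 1918 private ranges:
  10.0.0.0/8 (10.0.0.0 - 10.255.255.255)
  172.16.0.0/12 (172.16.0.0 - 172.31.255.255)
  192.168.0.0/16 (192.168.0.0 - 192.168.255.255)
Private (in 192.168.0.0/16)


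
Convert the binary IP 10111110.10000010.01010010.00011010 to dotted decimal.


10111110 = 190
10000010 = 130
01010010 = 82
00011010 = 26
IP: 190.130.82.26


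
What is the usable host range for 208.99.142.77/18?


Network: 208.99.128.0
Broadcast: 208.99.191.255
First usable = network + 1
Last usable = broadcast - 1
Range: 208.99.128.1 to 208.99.191.254


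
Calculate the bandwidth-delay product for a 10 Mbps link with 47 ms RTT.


BDP = bandwidth * RTT
= 10 Mbps * 47 ms
= 10 * 1e6 * 47 / 1000 bits
= 470000 bits
= 58750 bytes
= 57.373 KB
BDP = 470000 bits (58750 bytes)


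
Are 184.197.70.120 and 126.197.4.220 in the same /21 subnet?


Mask: 255.255.248.0
184.197.70.120 AND mask = 184.197.64.0
126.197.4.220 AND mask = 126.197.0.0
No, different subnets (184.197.64.0 vs 126.197.0.0)


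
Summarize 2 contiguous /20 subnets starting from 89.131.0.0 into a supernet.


Original prefix: /20
Number of subnets: 2 = 2^1
New prefix = 20 - 1 = 19
Supernet: 89.131.0.0/19


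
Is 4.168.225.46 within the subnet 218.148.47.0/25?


Subnet network: 218.148.47.0
Test IP AND mask: 4.168.225.0
No, 4.168.225.46 is not in 218.148.47.0/25


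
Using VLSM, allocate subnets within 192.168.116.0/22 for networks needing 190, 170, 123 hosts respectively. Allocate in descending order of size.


190 hosts -> /24 (254 usable): 192.168.116.0/24
170 hosts -> /24 (254 usable): 192.168.117.0/24
123 hosts -> /25 (126 usable): 192.168.118.0/25
Allocation: 192.168.116.0/24 (190 hosts, 254 usable); 192.168.117.0/24 (170 hosts, 254 usable); 192.168.118.0/25 (123 hosts, 126 usable)


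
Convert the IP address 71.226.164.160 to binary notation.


71 = 01000111
226 = 11100010
164 = 10100100
160 = 10100000
Binary: 01000111.11100010.10100100.10100000


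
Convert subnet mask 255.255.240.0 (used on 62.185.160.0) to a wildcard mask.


Subnet mask: 255.255.240.0
Wildcard = 255.255.255.255 - subnet mask
255 - 255 = 0
255 - 255 = 0
255 - 240 = 15
255 - 0 = 255
Wildcard: 0.0.15.255


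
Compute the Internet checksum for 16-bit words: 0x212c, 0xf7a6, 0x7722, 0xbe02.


Sum all words (with carry folding):
+ 0x212c = 0x212c
+ 0xf7a6 = 0x18d3
+ 0x7722 = 0x8ff5
+ 0xbe02 = 0x4df8
One's complement: ~0x4df8
Checksum = 0xb207


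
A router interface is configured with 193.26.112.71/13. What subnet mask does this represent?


/13 means 13 network bits, 19 host bits
Binary: 11111111111110000000000000000000
Mask: 255.248.0.0


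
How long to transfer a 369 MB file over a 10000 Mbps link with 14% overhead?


Effective throughput = 10000 * (1 - 14/100) = 8600 Mbps
File size in Mb = 369 * 8 = 2952 Mb
Time = 2952 / 8600
Time = 0.3433 seconds


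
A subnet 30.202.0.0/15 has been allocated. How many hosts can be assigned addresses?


Host bits = 32 - 15 = 17
Total addresses = 2^17 = 131072
Usable = total - 2 (network and broadcast)
Usable hosts: 131070


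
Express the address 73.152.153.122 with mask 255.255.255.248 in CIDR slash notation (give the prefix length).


Binary: 11111111.11111111.11111111.11111000
Count leading 1s
Prefix: /29


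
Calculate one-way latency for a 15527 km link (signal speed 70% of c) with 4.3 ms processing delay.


Speed = 0.7 * 3e5 km/s = 210000 km/s
Propagation delay = 15527 / 210000 = 0.0739 s = 73.9381 ms
Processing delay = 4.3 ms
Total one-way latency = 78.2381 ms


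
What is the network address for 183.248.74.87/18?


IP:   10110111.11111000.01001010.01010111
Mask: 11111111.11111111.11000000.00000000
AND operation:
Net:  10110111.11111000.01000000.00000000
Network: 183.248.64.0/18


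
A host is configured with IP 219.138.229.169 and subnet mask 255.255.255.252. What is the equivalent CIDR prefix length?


Binary: 11111111.11111111.11111111.11111100
Count leading 1s
Prefix: /30


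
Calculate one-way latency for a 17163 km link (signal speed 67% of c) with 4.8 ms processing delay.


Speed = 0.67 * 3e5 km/s = 201000 km/s
Propagation delay = 17163 / 201000 = 0.0854 s = 85.3881 ms
Processing delay = 4.8 ms
Total one-way latency = 90.1881 ms


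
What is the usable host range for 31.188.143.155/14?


Network: 31.188.0.0
Broadcast: 31.191.255.255
First usable = network + 1
Last usable = broadcast - 1
Range: 31.188.0.1 to 31.191.255.254


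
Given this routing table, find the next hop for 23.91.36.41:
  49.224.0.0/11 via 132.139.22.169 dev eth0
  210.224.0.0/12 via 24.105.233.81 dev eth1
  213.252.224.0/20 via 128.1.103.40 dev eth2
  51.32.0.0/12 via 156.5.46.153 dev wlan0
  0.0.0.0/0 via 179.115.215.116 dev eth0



Longest prefix match for 23.91.36.41:
  /11 49.224.0.0: no
  /12 210.224.0.0: no
  /20 213.252.224.0: no
  /12 51.32.0.0: no
  /0 0.0.0.0: MATCH
Selected: next-hop 179.115.215.116 via eth0 (matched /0)


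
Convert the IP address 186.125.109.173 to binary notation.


186 = 10111010
125 = 01111101
109 = 01101101
173 = 10101101
Binary: 10111010.01111101.01101101.10101101


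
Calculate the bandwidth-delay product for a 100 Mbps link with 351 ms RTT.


BDP = bandwidth * RTT
= 100 Mbps * 351 ms
= 100 * 1e6 * 351 / 1000 bits
= 35100000 bits
= 4387500 bytes
= 4284.668 KB
BDP = 35100000 bits (4387500 bytes)


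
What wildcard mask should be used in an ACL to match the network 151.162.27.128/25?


Subnet mask: 255.255.255.128
Wildcard = 255.255.255.255 - subnet mask
255 - 255 = 0
255 - 255 = 0
255 - 255 = 0
255 - 128 = 127
Wildcard: 0.0.0.127


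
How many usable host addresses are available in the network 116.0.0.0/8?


Host bits = 32 - 8 = 24
Total addresses = 2^24 = 16777216
Usable = total - 2 (network and broadcast)
Usable hosts: 16777214


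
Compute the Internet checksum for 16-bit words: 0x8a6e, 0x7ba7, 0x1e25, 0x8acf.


Sum all words (with carry folding):
+ 0x8a6e = 0x8a6e
+ 0x7ba7 = 0x0616
+ 0x1e25 = 0x243b
+ 0x8acf = 0xaf0a
One's complement: ~0xaf0a
Checksum = 0x50f5


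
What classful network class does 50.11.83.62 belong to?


First octet: 50
Binary: 00110010
0xxxxxxx -> Class A (1-126)
Class A, default mask 255.0.0.0 (/8)


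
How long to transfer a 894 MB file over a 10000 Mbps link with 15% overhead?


Effective throughput = 10000 * (1 - 15/100) = 8500 Mbps
File size in Mb = 894 * 8 = 7152 Mb
Time = 7152 / 8500
Time = 0.8414 seconds


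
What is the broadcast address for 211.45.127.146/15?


Network: 211.44.0.0/15
Host bits = 17
Set all host bits to 1:
Broadcast: 211.45.255.255


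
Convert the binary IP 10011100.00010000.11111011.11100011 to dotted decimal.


10011100 = 156
00010000 = 16
11111011 = 251
11100011 = 227
IP: 156.16.251.227


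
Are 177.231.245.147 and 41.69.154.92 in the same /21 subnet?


Mask: 255.255.248.0
177.231.245.147 AND mask = 177.231.240.0
41.69.154.92 AND mask = 41.69.152.0
No, different subnets (177.231.240.0 vs 41.69.152.0)


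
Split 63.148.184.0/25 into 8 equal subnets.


New prefix = 25 + 3 = 28
Each subnet has 16 addresses
  63.148.184.0/28
  63.148.184.16/28
  63.148.184.32/28
  63.148.184.48/28
  63.148.184.64/28
  63.148.184.80/28
  63.148.184.96/28
  63.148.184.112/28
Subnets: 63.148.184.0/28, 63.148.184.16/28, 63.148.184.32/28, 63.148.184.48/28, 63.148.184.64/28, 63.148.184.80/28, 63.148.184.96/28, 63.148.184.112/28


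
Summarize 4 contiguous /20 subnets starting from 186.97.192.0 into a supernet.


Original prefix: /20
Number of subnets: 4 = 2^2
New prefix = 20 - 2 = 18
Supernet: 186.97.192.0/18


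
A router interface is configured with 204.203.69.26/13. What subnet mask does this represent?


/13 means 13 network bits, 19 host bits
Binary: 11111111111110000000000000000000
Mask: 255.248.0.0


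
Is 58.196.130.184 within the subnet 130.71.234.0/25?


Subnet network: 130.71.234.0
Test IP AND mask: 58.196.130.128
No, 58.196.130.184 is not in 130.71.234.0/25


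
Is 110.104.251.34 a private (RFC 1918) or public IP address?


RFC 1918 private ranges:
  10.0.0.0/8 (10.0.0.0 - 10.255.255.255)
  172.16.0.0/12 (172.16.0.0 - 172.31.255.255)
  192.168.0.0/16 (192.168.0.0 - 192.168.255.255)
Public (not in any RFC 1918 range)


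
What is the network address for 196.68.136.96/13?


IP:   11000100.01000100.10001000.01100000
Mask: 11111111.11111000.00000000.00000000
AND operation:
Net:  11000100.01000000.00000000.00000000
Network: 196.64.0.0/13


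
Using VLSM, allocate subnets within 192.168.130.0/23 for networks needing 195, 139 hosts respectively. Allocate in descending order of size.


195 hosts -> /24 (254 usable): 192.168.130.0/24
139 hosts -> /24 (254 usable): 192.168.131.0/24
Allocation: 192.168.130.0/24 (195 hosts, 254 usable); 192.168.131.0/24 (139 hosts, 254 usable)


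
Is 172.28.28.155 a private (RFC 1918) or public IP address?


RFC 1918 private ranges:
  10.0.0.0/8 (10.0.0.0 - 10.255.255.255)
  172.16.0.0/12 (172.16.0.0 - 172.31.255.255)
  192.168.0.0/16 (192.168.0.0 - 192.168.255.255)
Private (in 172.16.0.0/12)


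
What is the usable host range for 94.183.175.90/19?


Network: 94.183.160.0
Broadcast: 94.183.191.255
First usable = network + 1
Last usable = broadcast - 1
Range: 94.183.160.1 to 94.183.191.254


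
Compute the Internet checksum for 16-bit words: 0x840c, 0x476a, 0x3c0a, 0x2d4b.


Sum all words (with carry folding):
+ 0x840c = 0x840c
+ 0x476a = 0xcb76
+ 0x3c0a = 0x0781
+ 0x2d4b = 0x34cc
One's complement: ~0x34cc
Checksum = 0xcb33


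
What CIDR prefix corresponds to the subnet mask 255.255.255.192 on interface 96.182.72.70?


Binary: 11111111.11111111.11111111.11000000
Count leading 1s
Prefix: /26


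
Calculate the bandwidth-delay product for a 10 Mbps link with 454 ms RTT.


BDP = bandwidth * RTT
= 10 Mbps * 454 ms
= 10 * 1e6 * 454 / 1000 bits
= 4540000 bits
= 567500 bytes
= 554.1992 KB
BDP = 4540000 bits (567500 bytes)


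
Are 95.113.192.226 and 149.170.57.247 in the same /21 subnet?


Mask: 255.255.248.0
95.113.192.226 AND mask = 95.113.192.0
149.170.57.247 AND mask = 149.170.56.0
No, different subnets (95.113.192.0 vs 149.170.56.0)


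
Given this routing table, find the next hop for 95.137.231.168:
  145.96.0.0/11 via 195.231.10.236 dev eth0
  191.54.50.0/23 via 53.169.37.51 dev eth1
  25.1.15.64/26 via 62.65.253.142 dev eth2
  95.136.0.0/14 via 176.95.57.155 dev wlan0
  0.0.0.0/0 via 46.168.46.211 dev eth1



Longest prefix match for 95.137.231.168:
  /11 145.96.0.0: no
  /23 191.54.50.0: no
  /26 25.1.15.64: no
  /14 95.136.0.0: MATCH
  /0 0.0.0.0: MATCH
Selected: next-hop 176.95.57.155 via wlan0 (matched /14)


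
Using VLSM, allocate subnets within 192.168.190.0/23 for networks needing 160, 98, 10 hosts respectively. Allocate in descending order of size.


160 hosts -> /24 (254 usable): 192.168.190.0/24
98 hosts -> /25 (126 usable): 192.168.191.0/25
10 hosts -> /28 (14 usable): 192.168.191.128/28
Allocation: 192.168.190.0/24 (160 hosts, 254 usable); 192.168.191.0/25 (98 hosts, 126 usable); 192.168.191.128/28 (10 hosts, 14 usable)


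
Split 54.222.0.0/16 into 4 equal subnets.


New prefix = 16 + 2 = 18
Each subnet has 16384 addresses
  54.222.0.0/18
  54.222.64.0/18
  54.222.128.0/18
  54.222.192.0/18
Subnets: 54.222.0.0/18, 54.222.64.0/18, 54.222.128.0/18, 54.222.192.0/18


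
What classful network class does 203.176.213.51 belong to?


First octet: 203
Binary: 11001011
110xxxxx -> Class C (192-223)
Class C, default mask 255.255.255.0 (/24)


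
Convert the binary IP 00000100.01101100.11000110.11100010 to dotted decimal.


00000100 = 4
01101100 = 108
11000110 = 198
11100010 = 226
IP: 4.108.198.226


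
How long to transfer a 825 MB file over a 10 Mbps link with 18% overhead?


Effective throughput = 10 * (1 - 18/100) = 8.2 Mbps
File size in Mb = 825 * 8 = 6600 Mb
Time = 6600 / 8.2
Time = 804.878 seconds


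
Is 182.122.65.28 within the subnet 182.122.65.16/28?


Subnet network: 182.122.65.16
Test IP AND mask: 182.122.65.16
Yes, 182.122.65.28 is in 182.122.65.16/28


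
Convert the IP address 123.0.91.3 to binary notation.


123 = 01111011
0 = 00000000
91 = 01011011
3 = 00000011
Binary: 01111011.00000000.01011011.00000011


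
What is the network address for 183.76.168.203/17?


IP:   10110111.01001100.10101000.11001011
Mask: 11111111.11111111.10000000.00000000
AND operation:
Net:  10110111.01001100.10000000.00000000
Network: 183.76.128.0/17


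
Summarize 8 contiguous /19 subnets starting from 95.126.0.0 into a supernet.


Original prefix: /19
Number of subnets: 8 = 2^3
New prefix = 19 - 3 = 16
Supernet: 95.126.0.0/16


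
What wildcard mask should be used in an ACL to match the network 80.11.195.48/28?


Subnet mask: 255.255.255.240
Wildcard = 255.255.255.255 - subnet mask
255 - 255 = 0
255 - 255 = 0
255 - 255 = 0
255 - 240 = 15
Wildcard: 0.0.0.15


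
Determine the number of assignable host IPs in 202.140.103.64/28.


Host bits = 32 - 28 = 4
Total addresses = 2^4 = 16
Usable = total - 2 (network and broadcast)
Usable hosts: 14


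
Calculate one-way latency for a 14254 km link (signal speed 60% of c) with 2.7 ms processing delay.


Speed = 0.6 * 3e5 km/s = 180000 km/s
Propagation delay = 14254 / 180000 = 0.0792 s = 79.1889 ms
Processing delay = 2.7 ms
Total one-way latency = 81.8889 ms


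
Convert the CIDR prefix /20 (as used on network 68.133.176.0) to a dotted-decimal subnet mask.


/20 means 20 network bits, 12 host bits
Binary: 11111111111111111111000000000000
Mask: 255.255.240.0


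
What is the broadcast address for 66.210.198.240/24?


Network: 66.210.198.0/24
Host bits = 8
Set all host bits to 1:
Broadcast: 66.210.198.255


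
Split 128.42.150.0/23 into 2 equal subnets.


New prefix = 23 + 1 = 24
Each subnet has 256 addresses
  128.42.150.0/24
  128.42.151.0/24
Subnets: 128.42.150.0/24, 128.42.151.0/24


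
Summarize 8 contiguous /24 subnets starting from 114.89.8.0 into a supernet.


Original prefix: /24
Number of subnets: 8 = 2^3
New prefix = 24 - 3 = 21
Supernet: 114.89.8.0/21


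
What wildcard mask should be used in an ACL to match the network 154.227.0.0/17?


Subnet mask: 255.255.128.0
Wildcard = 255.255.255.255 - subnet mask
255 - 255 = 0
255 - 255 = 0
255 - 128 = 127
255 - 0 = 255
Wildcard: 0.0.127.255


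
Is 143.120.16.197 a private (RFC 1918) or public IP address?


RFC 1918 private ranges:
  10.0.0.0/8 (10.0.0.0 - 10.255.255.255)
  172.16.0.0/12 (172.16.0.0 - 172.31.255.255)
  192.168.0.0/16 (192.168.0.0 - 192.168.255.255)
Public (not in any RFC 1918 range)


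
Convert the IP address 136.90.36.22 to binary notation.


136 = 10001000
90 = 01011010
36 = 00100100
22 = 00010110
Binary: 10001000.01011010.00100100.00010110


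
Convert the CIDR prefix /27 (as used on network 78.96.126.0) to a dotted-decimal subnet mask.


/27 means 27 network bits, 5 host bits
Binary: 11111111111111111111111111100000
Mask: 255.255.255.224


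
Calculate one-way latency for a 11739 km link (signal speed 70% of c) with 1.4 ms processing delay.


Speed = 0.7 * 3e5 km/s = 210000 km/s
Propagation delay = 11739 / 210000 = 0.0559 s = 55.9 ms
Processing delay = 1.4 ms
Total one-way latency = 57.3 ms


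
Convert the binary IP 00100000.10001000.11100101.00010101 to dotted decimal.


00100000 = 32
10001000 = 136
11100101 = 229
00010101 = 21
IP: 32.136.229.21


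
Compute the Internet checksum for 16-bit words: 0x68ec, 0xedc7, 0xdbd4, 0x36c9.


Sum all words (with carry folding):
+ 0x68ec = 0x68ec
+ 0xedc7 = 0x56b4
+ 0xdbd4 = 0x3289
+ 0x36c9 = 0x6952
One's complement: ~0x6952
Checksum = 0x96ad


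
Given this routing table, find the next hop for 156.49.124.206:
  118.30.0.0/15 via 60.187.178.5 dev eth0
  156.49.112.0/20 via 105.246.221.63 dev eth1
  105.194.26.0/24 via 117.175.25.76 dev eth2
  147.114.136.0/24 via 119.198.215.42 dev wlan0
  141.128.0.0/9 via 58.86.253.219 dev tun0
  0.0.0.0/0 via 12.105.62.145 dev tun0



Longest prefix match for 156.49.124.206:
  /15 118.30.0.0: no
  /20 156.49.112.0: MATCH
  /24 105.194.26.0: no
  /24 147.114.136.0: no
  /9 141.128.0.0: no
  /0 0.0.0.0: MATCH
Selected: next-hop 105.246.221.63 via eth1 (matched /20)


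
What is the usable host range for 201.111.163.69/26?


Network: 201.111.163.64
Broadcast: 201.111.163.127
First usable = network + 1
Last usable = broadcast - 1
Range: 201.111.163.65 to 201.111.163.126


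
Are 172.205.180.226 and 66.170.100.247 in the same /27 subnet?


Mask: 255.255.255.224
172.205.180.226 AND mask = 172.205.180.224
66.170.100.247 AND mask = 66.170.100.224
No, different subnets (172.205.180.224 vs 66.170.100.224)


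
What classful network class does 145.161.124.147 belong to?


First octet: 145
Binary: 10010001
10xxxxxx -> Class B (128-191)
Class B, default mask 255.255.0.0 (/16)


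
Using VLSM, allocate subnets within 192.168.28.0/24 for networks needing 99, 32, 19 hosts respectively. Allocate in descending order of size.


99 hosts -> /25 (126 usable): 192.168.28.0/25
32 hosts -> /26 (62 usable): 192.168.28.128/26
19 hosts -> /27 (30 usable): 192.168.28.192/27
Allocation: 192.168.28.0/25 (99 hosts, 126 usable); 192.168.28.128/26 (32 hosts, 62 usable); 192.168.28.192/27 (19 hosts, 30 usable)


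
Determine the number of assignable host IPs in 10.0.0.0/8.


Host bits = 32 - 8 = 24
Total addresses = 2^24 = 16777216
Usable = total - 2 (network and broadcast)
Usable hosts: 16777214


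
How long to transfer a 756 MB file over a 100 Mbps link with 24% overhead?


Effective throughput = 100 * (1 - 24/100) = 76 Mbps
File size in Mb = 756 * 8 = 6048 Mb
Time = 6048 / 76
Time = 79.5789 seconds


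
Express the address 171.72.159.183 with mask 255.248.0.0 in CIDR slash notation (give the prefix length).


Binary: 11111111.11111000.00000000.00000000
Count leading 1s
Prefix: /13


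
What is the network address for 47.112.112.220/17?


IP:   00101111.01110000.01110000.11011100
Mask: 11111111.11111111.10000000.00000000
AND operation:
Net:  00101111.01110000.00000000.00000000
Network: 47.112.0.0/17


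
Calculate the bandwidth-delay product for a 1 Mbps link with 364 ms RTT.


BDP = bandwidth * RTT
= 1 Mbps * 364 ms
= 1 * 1e6 * 364 / 1000 bits
= 364000 bits
= 45500 bytes
= 44.4336 KB
BDP = 364000 bits (45500 bytes)


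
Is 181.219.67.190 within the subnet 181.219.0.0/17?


Subnet network: 181.219.0.0
Test IP AND mask: 181.219.0.0
Yes, 181.219.67.190 is in 181.219.0.0/17


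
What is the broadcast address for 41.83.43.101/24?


Network: 41.83.43.0/24
Host bits = 8
Set all host bits to 1:
Broadcast: 41.83.43.255


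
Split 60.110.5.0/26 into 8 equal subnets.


New prefix = 26 + 3 = 29
Each subnet has 8 addresses
  60.110.5.0/29
  60.110.5.8/29
  60.110.5.16/29
  60.110.5.24/29
  60.110.5.32/29
  60.110.5.40/29
  60.110.5.48/29
  60.110.5.56/29
Subnets: 60.110.5.0/29, 60.110.5.8/29, 60.110.5.16/29, 60.110.5.24/29, 60.110.5.32/29, 60.110.5.40/29, 60.110.5.48/29, 60.110.5.56/29


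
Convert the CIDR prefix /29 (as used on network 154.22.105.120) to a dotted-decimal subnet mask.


/29 means 29 network bits, 3 host bits
Binary: 11111111111111111111111111111000
Mask: 255.255.255.248


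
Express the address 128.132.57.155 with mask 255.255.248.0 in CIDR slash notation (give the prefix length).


Binary: 11111111.11111111.11111000.00000000
Count leading 1s
Prefix: /21


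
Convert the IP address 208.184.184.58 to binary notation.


208 = 11010000
184 = 10111000
184 = 10111000
58 = 00111010
Binary: 11010000.10111000.10111000.00111010


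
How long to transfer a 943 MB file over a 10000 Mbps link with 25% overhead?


Effective throughput = 10000 * (1 - 25/100) = 7500 Mbps
File size in Mb = 943 * 8 = 7544 Mb
Time = 7544 / 7500
Time = 1.0059 seconds


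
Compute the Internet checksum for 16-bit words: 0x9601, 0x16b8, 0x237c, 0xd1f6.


Sum all words (with carry folding):
+ 0x9601 = 0x9601
+ 0x16b8 = 0xacb9
+ 0x237c = 0xd035
+ 0xd1f6 = 0xa22c
One's complement: ~0xa22c
Checksum = 0x5dd3


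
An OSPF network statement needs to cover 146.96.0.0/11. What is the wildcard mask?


Subnet mask: 255.224.0.0
Wildcard = 255.255.255.255 - subnet mask
255 - 255 = 0
255 - 224 = 31
255 - 0 = 255
255 - 0 = 255
Wildcard: 0.31.255.255


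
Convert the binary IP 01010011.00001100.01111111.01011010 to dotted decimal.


01010011 = 83
00001100 = 12
01111111 = 127
01011010 = 90
IP: 83.12.127.90


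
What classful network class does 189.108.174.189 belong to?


First octet: 189
Binary: 10111101
10xxxxxx -> Class B (128-191)
Class B, default mask 255.255.0.0 (/16)


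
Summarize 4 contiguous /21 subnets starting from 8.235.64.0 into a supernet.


Original prefix: /21
Number of subnets: 4 = 2^2
New prefix = 21 - 2 = 19
Supernet: 8.235.64.0/19


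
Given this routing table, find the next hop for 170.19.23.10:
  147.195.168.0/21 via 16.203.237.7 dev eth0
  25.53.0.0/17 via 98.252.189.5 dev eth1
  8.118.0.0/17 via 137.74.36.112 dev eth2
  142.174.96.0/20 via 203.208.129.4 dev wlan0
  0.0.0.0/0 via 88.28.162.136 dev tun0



Longest prefix match for 170.19.23.10:
  /21 147.195.168.0: no
  /17 25.53.0.0: no
  /17 8.118.0.0: no
  /20 142.174.96.0: no
  /0 0.0.0.0: MATCH
Selected: next-hop 88.28.162.136 via tun0 (matched /0)


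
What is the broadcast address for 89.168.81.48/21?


Network: 89.168.80.0/21
Host bits = 11
Set all host bits to 1:
Broadcast: 89.168.87.255


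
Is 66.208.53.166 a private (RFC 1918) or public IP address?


RFC 1918 private ranges:
  10.0.0.0/8 (10.0.0.0 - 10.255.255.255)
  172.16.0.0/12 (172.16.0.0 - 172.31.255.255)
  192.168.0.0/16 (192.168.0.0 - 192.168.255.255)
Public (not in any RFC 1918 range)


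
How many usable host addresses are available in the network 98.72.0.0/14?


Host bits = 32 - 14 = 18
Total addresses = 2^18 = 262144
Usable = total - 2 (network and broadcast)
Usable hosts: 262142


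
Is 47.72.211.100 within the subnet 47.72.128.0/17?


Subnet network: 47.72.128.0
Test IP AND mask: 47.72.128.0
Yes, 47.72.211.100 is in 47.72.128.0/17


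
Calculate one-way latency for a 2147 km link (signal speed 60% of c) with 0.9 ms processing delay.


Speed = 0.6 * 3e5 km/s = 180000 km/s
Propagation delay = 2147 / 180000 = 0.0119 s = 11.9278 ms
Processing delay = 0.9 ms
Total one-way latency = 12.8278 ms


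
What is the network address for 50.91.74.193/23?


IP:   00110010.01011011.01001010.11000001
Mask: 11111111.11111111.11111110.00000000
AND operation:
Net:  00110010.01011011.01001010.00000000
Network: 50.91.74.0/23


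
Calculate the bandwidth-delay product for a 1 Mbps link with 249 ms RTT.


BDP = bandwidth * RTT
= 1 Mbps * 249 ms
= 1 * 1e6 * 249 / 1000 bits
= 249000 bits
= 31125 bytes
= 30.3955 KB
BDP = 249000 bits (31125 bytes)


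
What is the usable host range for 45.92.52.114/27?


Network: 45.92.52.96
Broadcast: 45.92.52.127
First usable = network + 1
Last usable = broadcast - 1
Range: 45.92.52.97 to 45.92.52.126


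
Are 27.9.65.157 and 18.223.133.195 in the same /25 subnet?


Mask: 255.255.255.128
27.9.65.157 AND mask = 27.9.65.128
18.223.133.195 AND mask = 18.223.133.128
No, different subnets (27.9.65.128 vs 18.223.133.128)


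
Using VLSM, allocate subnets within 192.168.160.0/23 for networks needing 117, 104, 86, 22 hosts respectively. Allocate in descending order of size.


117 hosts -> /25 (126 usable): 192.168.160.0/25
104 hosts -> /25 (126 usable): 192.168.160.128/25
86 hosts -> /25 (126 usable): 192.168.161.0/25
22 hosts -> /27 (30 usable): 192.168.161.128/27
Allocation: 192.168.160.0/25 (117 hosts, 126 usable); 192.168.160.128/25 (104 hosts, 126 usable); 192.168.161.0/25 (86 hosts, 126 usable); 192.168.161.128/27 (22 hosts, 30 usable)


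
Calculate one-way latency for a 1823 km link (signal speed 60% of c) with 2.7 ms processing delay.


Speed = 0.6 * 3e5 km/s = 180000 km/s
Propagation delay = 1823 / 180000 = 0.0101 s = 10.1278 ms
Processing delay = 2.7 ms
Total one-way latency = 12.8278 ms


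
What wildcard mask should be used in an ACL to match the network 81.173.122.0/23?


Subnet mask: 255.255.254.0
Wildcard = 255.255.255.255 - subnet mask
255 - 255 = 0
255 - 255 = 0
255 - 254 = 1
255 - 0 = 255
Wildcard: 0.0.1.255


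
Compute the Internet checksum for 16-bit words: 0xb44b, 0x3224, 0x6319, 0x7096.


Sum all words (with carry folding):
+ 0xb44b = 0xb44b
+ 0x3224 = 0xe66f
+ 0x6319 = 0x4989
+ 0x7096 = 0xba1f
One's complement: ~0xba1f
Checksum = 0x45e0


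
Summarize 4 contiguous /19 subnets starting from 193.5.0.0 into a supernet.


Original prefix: /19
Number of subnets: 4 = 2^2
New prefix = 19 - 2 = 17
Supernet: 193.5.0.0/17


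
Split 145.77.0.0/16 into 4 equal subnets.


New prefix = 16 + 2 = 18
Each subnet has 16384 addresses
  145.77.0.0/18
  145.77.64.0/18
  145.77.128.0/18
  145.77.192.0/18
Subnets: 145.77.0.0/18, 145.77.64.0/18, 145.77.128.0/18, 145.77.192.0/18


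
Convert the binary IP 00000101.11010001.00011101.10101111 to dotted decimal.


00000101 = 5
11010001 = 209
00011101 = 29
10101111 = 175
IP: 5.209.29.175


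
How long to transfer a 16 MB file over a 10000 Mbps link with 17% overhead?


Effective throughput = 10000 * (1 - 17/100) = 8300 Mbps
File size in Mb = 16 * 8 = 128 Mb
Time = 128 / 8300
Time = 0.0154 seconds


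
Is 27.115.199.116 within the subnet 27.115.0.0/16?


Subnet network: 27.115.0.0
Test IP AND mask: 27.115.0.0
Yes, 27.115.199.116 is in 27.115.0.0/16


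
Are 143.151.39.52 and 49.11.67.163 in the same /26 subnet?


Mask: 255.255.255.192
143.151.39.52 AND mask = 143.151.39.0
49.11.67.163 AND mask = 49.11.67.128
No, different subnets (143.151.39.0 vs 49.11.67.128)


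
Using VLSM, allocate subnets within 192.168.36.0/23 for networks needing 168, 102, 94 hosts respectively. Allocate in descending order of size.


168 hosts -> /24 (254 usable): 192.168.36.0/24
102 hosts -> /25 (126 usable): 192.168.37.0/25
94 hosts -> /25 (126 usable): 192.168.37.128/25
Allocation: 192.168.36.0/24 (168 hosts, 254 usable); 192.168.37.0/25 (102 hosts, 126 usable); 192.168.37.128/25 (94 hosts, 126 usable)


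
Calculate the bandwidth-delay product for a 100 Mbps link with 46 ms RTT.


BDP = bandwidth * RTT
= 100 Mbps * 46 ms
= 100 * 1e6 * 46 / 1000 bits
= 4600000 bits
= 575000 bytes
= 561.5234 KB
BDP = 4600000 bits (575000 bytes)


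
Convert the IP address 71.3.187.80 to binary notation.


71 = 01000111
3 = 00000011
187 = 10111011
80 = 01010000
Binary: 01000111.00000011.10111011.01010000


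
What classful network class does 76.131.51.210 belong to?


First octet: 76
Binary: 01001100
0xxxxxxx -> Class A (1-126)
Class A, default mask 255.0.0.0 (/8)


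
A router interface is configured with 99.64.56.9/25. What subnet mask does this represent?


/25 means 25 network bits, 7 host bits
Binary: 11111111111111111111111110000000
Mask: 255.255.255.128


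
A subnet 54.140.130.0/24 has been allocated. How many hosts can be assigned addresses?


Host bits = 32 - 24 = 8
Total addresses = 2^8 = 256
Usable = total - 2 (network and broadcast)
Usable hosts: 254


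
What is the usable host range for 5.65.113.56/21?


Network: 5.65.112.0
Broadcast: 5.65.119.255
First usable = network + 1
Last usable = broadcast - 1
Range: 5.65.112.1 to 5.65.119.254


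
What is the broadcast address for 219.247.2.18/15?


Network: 219.246.0.0/15
Host bits = 17
Set all host bits to 1:
Broadcast: 219.247.255.255


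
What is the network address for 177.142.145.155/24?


IP:   10110001.10001110.10010001.10011011
Mask: 11111111.11111111.11111111.00000000
AND operation:
Net:  10110001.10001110.10010001.00000000
Network: 177.142.145.0/24


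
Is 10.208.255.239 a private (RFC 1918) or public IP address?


RFC 1918 private ranges:
  10.0.0.0/8 (10.0.0.0 - 10.255.255.255)
  172.16.0.0/12 (172.16.0.0 - 172.31.255.255)
  192.168.0.0/16 (192.168.0.0 - 192.168.255.255)
Private (in 10.0.0.0/8)


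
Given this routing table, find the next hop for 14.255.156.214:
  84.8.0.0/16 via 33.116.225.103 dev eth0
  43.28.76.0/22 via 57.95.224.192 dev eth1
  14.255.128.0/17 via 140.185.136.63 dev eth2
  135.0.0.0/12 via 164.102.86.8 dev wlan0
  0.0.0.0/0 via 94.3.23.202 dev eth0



Longest prefix match for 14.255.156.214:
  /16 84.8.0.0: no
  /22 43.28.76.0: no
  /17 14.255.128.0: MATCH
  /12 135.0.0.0: no
  /0 0.0.0.0: MATCH
Selected: next-hop 140.185.136.63 via eth2 (matched /17)


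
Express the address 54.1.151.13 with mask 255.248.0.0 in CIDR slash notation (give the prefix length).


Binary: 11111111.11111000.00000000.00000000
Count leading 1s
Prefix: /13


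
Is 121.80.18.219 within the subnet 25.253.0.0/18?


Subnet network: 25.253.0.0
Test IP AND mask: 121.80.0.0
No, 121.80.18.219 is not in 25.253.0.0/18


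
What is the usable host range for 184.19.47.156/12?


Network: 184.16.0.0
Broadcast: 184.31.255.255
First usable = network + 1
Last usable = broadcast - 1
Range: 184.16.0.1 to 184.31.255.254


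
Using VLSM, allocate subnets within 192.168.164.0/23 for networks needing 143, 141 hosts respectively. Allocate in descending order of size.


143 hosts -> /24 (254 usable): 192.168.164.0/24
141 hosts -> /24 (254 usable): 192.168.165.0/24
Allocation: 192.168.164.0/24 (143 hosts, 254 usable); 192.168.165.0/24 (141 hosts, 254 usable)


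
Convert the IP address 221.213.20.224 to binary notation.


221 = 11011101
213 = 11010101
20 = 00010100
224 = 11100000
Binary: 11011101.11010101.00010100.11100000


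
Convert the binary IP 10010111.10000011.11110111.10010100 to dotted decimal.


10010111 = 151
10000011 = 131
11110111 = 247
10010100 = 148
IP: 151.131.247.148


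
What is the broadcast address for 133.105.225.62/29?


Network: 133.105.225.56/29
Host bits = 3
Set all host bits to 1:
Broadcast: 133.105.225.63


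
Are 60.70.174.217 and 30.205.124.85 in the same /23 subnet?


Mask: 255.255.254.0
60.70.174.217 AND mask = 60.70.174.0
30.205.124.85 AND mask = 30.205.124.0
No, different subnets (60.70.174.0 vs 30.205.124.0)


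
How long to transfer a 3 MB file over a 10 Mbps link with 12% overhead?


Effective throughput = 10 * (1 - 12/100) = 8.8 Mbps
File size in Mb = 3 * 8 = 24 Mb
Time = 24 / 8.8
Time = 2.7273 seconds


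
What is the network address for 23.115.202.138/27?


IP:   00010111.01110011.11001010.10001010
Mask: 11111111.11111111.11111111.11100000
AND operation:
Net:  00010111.01110011.11001010.10000000
Network: 23.115.202.128/27


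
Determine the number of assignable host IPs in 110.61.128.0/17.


Host bits = 32 - 17 = 15
Total addresses = 2^15 = 32768
Usable = total - 2 (network and broadcast)
Usable hosts: 32766
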